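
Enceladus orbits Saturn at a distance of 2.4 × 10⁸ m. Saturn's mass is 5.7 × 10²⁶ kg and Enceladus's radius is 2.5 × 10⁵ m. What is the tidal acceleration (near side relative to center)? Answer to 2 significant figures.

Δg = 2GMr/d³
   = 2 × (6.674 × 10⁻¹¹) × (5.7 × 10²⁶) × (2.5 × 10⁵) / (2.4 × 10⁸)³
   = 1.4 × 10⁻³ m/s²

1.4 × 10⁻³ m/s²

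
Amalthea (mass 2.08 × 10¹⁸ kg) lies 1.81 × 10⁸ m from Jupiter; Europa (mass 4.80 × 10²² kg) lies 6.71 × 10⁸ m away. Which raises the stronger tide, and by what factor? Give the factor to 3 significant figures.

Europa, by a factor of ≈ 453

The tide-raising term goes as M/d³ (the gradient of a 1/d² field).
Amalthea: (2.08 × 10¹⁸) / (1.81 × 10⁸)³ = 3.508 × 10⁻⁷
Europa: (4.80 × 10²²) / (6.71 × 10⁸)³ = 1.589 × 10⁻⁴
Ratio (larger/smaller) = 453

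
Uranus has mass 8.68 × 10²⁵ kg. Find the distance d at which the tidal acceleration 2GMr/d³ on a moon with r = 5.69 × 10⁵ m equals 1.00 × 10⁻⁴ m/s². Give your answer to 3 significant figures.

2GMr/d³ = a_tidal  ⇒  d = (2GMr / a_tidal)^(1/3)
d = (2 × 6.674×10⁻¹¹ × (8.68 × 10²⁵) × (5.69 × 10⁵) / (1.00 × 10⁻⁴))^(1/3)
  = 4.04 × 10⁸ m

4.04 × 10⁸ m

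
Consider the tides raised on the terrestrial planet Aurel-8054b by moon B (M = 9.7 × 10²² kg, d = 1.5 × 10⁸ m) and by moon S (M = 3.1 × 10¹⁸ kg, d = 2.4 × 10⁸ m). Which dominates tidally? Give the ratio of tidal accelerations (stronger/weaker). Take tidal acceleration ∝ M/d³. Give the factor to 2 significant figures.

Tidal stretch scales as M/d³; compute that for each body.
Moon B: (9.7 × 10²²) / (1.5 × 10⁸)³ = 2.874 × 10⁻²
Moon S: (3.1 × 10¹⁸) / (2.4 × 10⁸)³ = 2.242 × 10⁻⁷
Ratio (larger/smaller) = 1.3 × 10⁵

Moon B, by a factor of ≈ 1.3 × 10⁵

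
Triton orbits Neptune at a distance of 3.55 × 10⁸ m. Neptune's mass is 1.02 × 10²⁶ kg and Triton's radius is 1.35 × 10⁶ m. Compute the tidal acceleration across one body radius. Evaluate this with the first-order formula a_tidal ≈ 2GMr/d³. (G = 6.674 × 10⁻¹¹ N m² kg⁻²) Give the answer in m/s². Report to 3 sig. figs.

Δg = 2GMr/d³
   = 2 × (6.674 × 10⁻¹¹) × (1.02 × 10²⁶) × (1.35 × 10⁶) / (3.55 × 10⁸)³
   = 4.11 × 10⁻⁴ m/s²

4.11 × 10⁻⁴ m/s²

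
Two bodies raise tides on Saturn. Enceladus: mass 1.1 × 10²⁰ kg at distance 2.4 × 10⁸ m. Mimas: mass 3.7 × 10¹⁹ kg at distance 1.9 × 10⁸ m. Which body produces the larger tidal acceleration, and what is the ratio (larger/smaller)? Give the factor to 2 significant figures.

Enceladus, by a factor of ≈ 1.5

Compare M/d³ for the two perturbers:
Enceladus: (1.1 × 10²⁰) / (2.4 × 10⁸)³ = 7.957 × 10⁻⁶
Mimas: (3.7 × 10¹⁹) / (1.9 × 10⁸)³ = 5.394 × 10⁻⁶
Ratio (larger/smaller) = 1.5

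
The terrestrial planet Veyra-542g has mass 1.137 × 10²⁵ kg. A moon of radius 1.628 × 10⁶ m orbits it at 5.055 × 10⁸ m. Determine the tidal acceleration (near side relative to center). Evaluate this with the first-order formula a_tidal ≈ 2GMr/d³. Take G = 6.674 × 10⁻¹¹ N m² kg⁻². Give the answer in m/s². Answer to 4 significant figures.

1.913 × 10⁻⁵ m/s²

a_tidal = 2GMr/d³
        = 2 × (6.674 × 10⁻¹¹) × (1.137 × 10²⁵) × (1.628 × 10⁶) / (5.055 × 10⁸)³
        = 1.913 × 10⁻⁵ m/s²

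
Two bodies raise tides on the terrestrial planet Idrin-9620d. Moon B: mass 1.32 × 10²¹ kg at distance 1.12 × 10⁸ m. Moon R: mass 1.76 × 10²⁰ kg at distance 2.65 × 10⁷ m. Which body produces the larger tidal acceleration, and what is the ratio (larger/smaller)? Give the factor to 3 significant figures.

The tide-raising term goes as M/d³ (the gradient of a 1/d² field).
Moon B: (1.32 × 10²¹) / (1.12 × 10⁸)³ = 9.395 × 10⁻⁴
Moon R: (1.76 × 10²⁰) / (2.65 × 10⁷)³ = 9.457 × 10⁻³
Ratio (larger/smaller) = 10.1

Moon R, by a factor of ≈ 10.1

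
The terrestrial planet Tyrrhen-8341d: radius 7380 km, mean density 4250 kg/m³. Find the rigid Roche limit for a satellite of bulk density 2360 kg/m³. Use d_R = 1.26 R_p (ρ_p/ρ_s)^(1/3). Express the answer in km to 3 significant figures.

11300 km

d_R = 1.26 × 7380 km × (4250/2360)^(1/3)
    = 11300 km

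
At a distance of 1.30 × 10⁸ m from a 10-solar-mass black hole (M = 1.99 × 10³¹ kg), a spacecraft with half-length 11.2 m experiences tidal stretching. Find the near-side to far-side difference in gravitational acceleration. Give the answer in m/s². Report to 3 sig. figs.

Near-to-far spans 2r, so the tidal difference is twice the near-to-center value: 4GMr/d³.
Δa = 4GMr/d³
   = 4 × (6.674 × 10⁻¹¹) × (1.99 × 10³¹) × (11.2) / (1.30 × 10⁸)³
   = 2.71 × 10⁻² m/s²

2.71 × 10⁻² m/s²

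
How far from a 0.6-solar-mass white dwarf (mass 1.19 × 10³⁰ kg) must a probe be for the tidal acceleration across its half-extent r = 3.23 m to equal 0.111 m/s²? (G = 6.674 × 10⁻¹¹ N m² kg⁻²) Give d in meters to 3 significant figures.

1.67 × 10⁷ m

2GMr/d³ = a_tidal  ⇒  d = (2GMr / a_tidal)^(1/3)
d = (2 × 6.674×10⁻¹¹ × (1.19 × 10³⁰) × (3.23) / (0.111))^(1/3)
  = 1.67 × 10⁷ m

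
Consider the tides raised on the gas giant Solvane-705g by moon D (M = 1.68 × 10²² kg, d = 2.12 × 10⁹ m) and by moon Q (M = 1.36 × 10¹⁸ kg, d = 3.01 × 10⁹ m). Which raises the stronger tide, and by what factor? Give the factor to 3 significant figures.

Moon D, by a factor of ≈ 35400

Tidal acceleration ∝ M/d³, so compare M/d³ for each.
Moon D: (1.68 × 10²²) / (2.12 × 10⁹)³ = 1.763 × 10⁻⁶
Moon Q: (1.36 × 10¹⁸) / (3.01 × 10⁹)³ = 4.987 × 10⁻¹¹
Ratio (larger/smaller) = 35400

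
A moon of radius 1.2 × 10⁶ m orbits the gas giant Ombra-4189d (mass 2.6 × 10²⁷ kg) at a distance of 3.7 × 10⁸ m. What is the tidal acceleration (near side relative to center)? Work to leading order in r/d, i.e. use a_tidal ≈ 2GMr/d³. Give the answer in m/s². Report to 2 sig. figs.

8.2 × 10⁻³ m/s²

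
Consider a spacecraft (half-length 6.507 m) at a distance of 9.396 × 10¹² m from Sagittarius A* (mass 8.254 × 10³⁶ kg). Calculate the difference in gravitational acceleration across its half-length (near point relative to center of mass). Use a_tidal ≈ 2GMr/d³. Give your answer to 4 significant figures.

8.642 × 10⁻¹² m/s²

Δg = 2GMr/d³
   = 2 × (6.674 × 10⁻¹¹) × (8.254 × 10³⁶) × (6.507) / (9.396 × 10¹²)³
   = 8.642 × 10⁻¹² m/s²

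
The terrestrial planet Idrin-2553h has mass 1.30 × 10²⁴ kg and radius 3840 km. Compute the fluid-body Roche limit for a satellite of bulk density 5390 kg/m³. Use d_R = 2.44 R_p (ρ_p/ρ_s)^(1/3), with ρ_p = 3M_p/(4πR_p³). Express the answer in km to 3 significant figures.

ρ_p = 3M_p/(4πR_p³) = 3 × (1.30 × 10²⁴) / (4π × (3.84 × 10⁶ m)³) = 5480 kg/m³
d_R = 2.44 × 3840 km × (5480/5390)^(1/3)
    = 9420 km

9420 km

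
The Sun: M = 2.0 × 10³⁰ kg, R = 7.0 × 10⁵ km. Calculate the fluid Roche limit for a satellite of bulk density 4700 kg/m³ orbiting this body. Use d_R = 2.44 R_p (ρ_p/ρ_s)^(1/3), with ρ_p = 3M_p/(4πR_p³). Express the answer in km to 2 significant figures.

1.1 × 10⁶ km

ρ_p = 3M_p/(4πR_p³) = 3 × (2.0 × 10³⁰) / (4π × (7.0 × 10⁸ m)³) = 1400 kg/m³
d_R = 2.44 × 7.0 × 10⁵ km × (1400/4700)^(1/3)
    = 1.1 × 10⁶ km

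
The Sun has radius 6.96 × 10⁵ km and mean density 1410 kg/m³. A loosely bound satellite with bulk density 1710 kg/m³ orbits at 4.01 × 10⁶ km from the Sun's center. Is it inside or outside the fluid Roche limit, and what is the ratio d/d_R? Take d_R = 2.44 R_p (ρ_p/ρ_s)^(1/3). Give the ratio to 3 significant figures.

d_R = 2.44 × (6.96 × 10⁵ km) × (1410/1710)^(1/3) = 1.592 × 10⁶ km
d/d_R = (4.01 × 10⁶) / (1.592 × 10⁶) = 2.52
Since d/d_R > 1, the body is outside the Roche limit.

outside; d/d_R ≈ 2.52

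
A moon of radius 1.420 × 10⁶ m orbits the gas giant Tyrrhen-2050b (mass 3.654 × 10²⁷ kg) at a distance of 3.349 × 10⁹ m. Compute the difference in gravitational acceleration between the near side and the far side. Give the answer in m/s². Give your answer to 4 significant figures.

3.688 × 10⁻⁵ m/s²

Near-to-far spans 2r, so the tidal difference is twice the near-to-center value: 4GMr/d³.
a_tidal = 4GMr/d³
        = 4 × (6.674 × 10⁻¹¹) × (3.654 × 10²⁷) × (1.420 × 10⁶) / (3.349 × 10⁹)³
        = 3.688 × 10⁻⁵ m/s²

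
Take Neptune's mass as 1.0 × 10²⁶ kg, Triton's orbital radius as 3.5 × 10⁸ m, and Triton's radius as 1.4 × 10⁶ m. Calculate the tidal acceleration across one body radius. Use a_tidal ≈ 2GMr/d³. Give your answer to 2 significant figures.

4.4 × 10⁻⁴ m/s²

Δg = 2GMr/d³
   = 2 × (6.674 × 10⁻¹¹) × (1.0 × 10²⁶) × (1.4 × 10⁶) / (3.5 × 10⁸)³
   = 4.4 × 10⁻⁴ m/s²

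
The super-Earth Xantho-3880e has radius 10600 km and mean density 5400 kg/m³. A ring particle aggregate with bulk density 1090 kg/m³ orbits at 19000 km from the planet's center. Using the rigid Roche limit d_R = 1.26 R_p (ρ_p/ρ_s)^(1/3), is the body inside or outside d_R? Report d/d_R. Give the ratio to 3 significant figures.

inside; d/d_R ≈ 0.834

d_R = 1.26 × (10600 km) × (5400/1090)^(1/3) = 22770 km
d/d_R = (19000) / (22770) = 0.834
Since d/d_R < 1, the body is inside the Roche limit.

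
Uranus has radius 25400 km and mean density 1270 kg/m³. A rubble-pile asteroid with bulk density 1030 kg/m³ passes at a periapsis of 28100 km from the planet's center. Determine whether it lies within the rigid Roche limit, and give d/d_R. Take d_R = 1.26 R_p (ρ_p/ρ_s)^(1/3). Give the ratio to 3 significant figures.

d_R = 1.26 × (25400 km) × (1270/1030)^(1/3) = 34320 km
d/d_R = (28100) / (34320) = 0.819
Since d/d_R < 1, the body is inside the Roche limit.

inside; d/d_R ≈ 0.819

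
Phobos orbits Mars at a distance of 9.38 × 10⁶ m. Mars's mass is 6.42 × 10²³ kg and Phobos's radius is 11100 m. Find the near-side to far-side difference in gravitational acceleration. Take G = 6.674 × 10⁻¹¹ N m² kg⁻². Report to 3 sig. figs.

2.31 × 10⁻³ m/s²

a_tidal = 4GMr/d³
        = 4 × (6.674 × 10⁻¹¹) × (6.42 × 10²³) × (11100) / (9.38 × 10⁶)³
        = 2.31 × 10⁻³ m/s²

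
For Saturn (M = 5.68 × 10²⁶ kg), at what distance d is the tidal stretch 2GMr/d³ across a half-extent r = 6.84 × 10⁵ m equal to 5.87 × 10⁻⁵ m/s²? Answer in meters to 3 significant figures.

9.60 × 10⁸ m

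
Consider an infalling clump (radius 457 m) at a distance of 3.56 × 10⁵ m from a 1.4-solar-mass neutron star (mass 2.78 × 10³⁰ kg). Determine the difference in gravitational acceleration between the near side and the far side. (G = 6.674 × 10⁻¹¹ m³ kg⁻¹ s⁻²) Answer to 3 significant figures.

7.52 × 10⁶ m/s²

a_tidal = 4GMr/d³
        = 4 × (6.674 × 10⁻¹¹) × (2.78 × 10³⁰) × (457) / (3.56 × 10⁵)³
        = 7.52 × 10⁶ m/s²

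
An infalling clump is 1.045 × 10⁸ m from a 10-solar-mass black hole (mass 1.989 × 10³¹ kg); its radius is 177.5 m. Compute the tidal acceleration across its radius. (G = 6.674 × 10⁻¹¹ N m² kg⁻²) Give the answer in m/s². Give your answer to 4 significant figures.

4.130 × 10⁻¹ m/s²

The tidal stretch is the gradient of GM/d² times the body's extent r, hence the 1/d³ dependence.
a_tidal = 2GMr/d³
        = 2 × (6.674 × 10⁻¹¹) × (1.989 × 10³¹) × (177.5) / (1.045 × 10⁸)³
        = 4.130 × 10⁻¹ m/s²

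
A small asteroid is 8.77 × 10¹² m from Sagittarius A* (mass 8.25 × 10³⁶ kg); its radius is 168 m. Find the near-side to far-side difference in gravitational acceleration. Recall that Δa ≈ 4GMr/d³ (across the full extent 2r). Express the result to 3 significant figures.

Δa = 4GMr/d³
   = 4 × (6.674 × 10⁻¹¹) × (8.25 × 10³⁶) × (168) / (8.77 × 10¹²)³
   = 5.49 × 10⁻¹⁰ m/s²

5.49 × 10⁻¹⁰ m/s²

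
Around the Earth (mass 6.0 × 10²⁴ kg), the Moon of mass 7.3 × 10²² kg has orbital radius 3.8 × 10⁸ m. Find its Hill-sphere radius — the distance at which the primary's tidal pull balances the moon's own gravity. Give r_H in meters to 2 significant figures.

r_H ≈ a (m/3M)^(1/3)
    = (3.8 × 10⁸) × (7.3 × 10²² / (3 × 6.0 × 10²⁴))^(1/3)
    = 6.1 × 10⁷ m

6.1 × 10⁷ m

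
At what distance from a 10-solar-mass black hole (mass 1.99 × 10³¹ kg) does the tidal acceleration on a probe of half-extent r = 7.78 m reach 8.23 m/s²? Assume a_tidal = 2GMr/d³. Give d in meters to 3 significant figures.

1.36 × 10⁷ m

2GMr/d³ = a_tidal  ⇒  d = (2GMr / a_tidal)^(1/3)
d = (2 × 6.674×10⁻¹¹ × (1.99 × 10³¹) × (7.78) / (8.23))^(1/3)
  = 1.36 × 10⁷ m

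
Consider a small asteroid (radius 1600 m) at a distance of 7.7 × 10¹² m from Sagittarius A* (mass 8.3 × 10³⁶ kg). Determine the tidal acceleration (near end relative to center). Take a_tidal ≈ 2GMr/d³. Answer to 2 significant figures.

3.9 × 10⁻⁹ m/s²

Differencing GM/(d−r)² and GM/d² to first order in r/d gives 2GMr/d³.
Δa = 2GMr/d³
   = 2 × (6.674 × 10⁻¹¹) × (8.3 × 10³⁶) × (1600) / (7.7 × 10¹²)³
   = 3.9 × 10⁻⁹ m/s²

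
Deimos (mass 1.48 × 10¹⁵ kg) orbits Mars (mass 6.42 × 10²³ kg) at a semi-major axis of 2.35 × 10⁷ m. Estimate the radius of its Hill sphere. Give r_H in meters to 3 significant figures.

2.15 × 10⁴ m

r_H ≈ a (m/3M)^(1/3)
    = (2.35 × 10⁷) × (1.48 × 10¹⁵ / (3 × 6.42 × 10²³))^(1/3)
    = 2.15 × 10⁴ m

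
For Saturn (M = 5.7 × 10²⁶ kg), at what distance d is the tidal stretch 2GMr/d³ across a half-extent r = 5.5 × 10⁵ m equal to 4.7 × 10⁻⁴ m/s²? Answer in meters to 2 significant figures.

4.5 × 10⁸ m

2GMr/d³ = a_tidal  ⇒  d = (2GMr / a_tidal)^(1/3)
d = (2 × 6.674×10⁻¹¹ × (5.7 × 10²⁶) × (5.5 × 10⁵) / (4.7 × 10⁻⁴))^(1/3)
  = 4.5 × 10⁸ m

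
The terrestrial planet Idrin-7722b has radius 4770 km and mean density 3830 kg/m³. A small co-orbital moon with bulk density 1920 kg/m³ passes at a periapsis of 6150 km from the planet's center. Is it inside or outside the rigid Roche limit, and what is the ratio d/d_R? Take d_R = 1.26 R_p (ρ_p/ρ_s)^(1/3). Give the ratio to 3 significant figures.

inside; d/d_R ≈ 0.813

d_R = 1.26 × (4770 km) × (3830/1920)^(1/3) = 7566 km
d/d_R = (6150) / (7566) = 0.813
Since d/d_R < 1, the body is inside the Roche limit.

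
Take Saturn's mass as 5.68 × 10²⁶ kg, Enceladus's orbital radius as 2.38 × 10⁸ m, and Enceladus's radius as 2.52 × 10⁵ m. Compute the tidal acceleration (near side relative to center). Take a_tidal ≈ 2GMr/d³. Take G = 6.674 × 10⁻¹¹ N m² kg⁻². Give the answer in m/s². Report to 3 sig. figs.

Differencing GM/(d−r)² and GM/d² to first order in r/d gives 2GMr/d³.
Δa = 2GMr/d³
   = 2 × (6.674 × 10⁻¹¹) × (5.68 × 10²⁶) × (2.52 × 10⁵) / (2.38 × 10⁸)³
   = 1.42 × 10⁻³ m/s²

1.42 × 10⁻³ m/s²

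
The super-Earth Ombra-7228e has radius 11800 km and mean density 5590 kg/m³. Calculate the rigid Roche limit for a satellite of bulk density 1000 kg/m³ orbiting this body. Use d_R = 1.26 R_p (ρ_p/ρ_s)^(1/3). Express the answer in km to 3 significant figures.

26400 km

d_R = 1.26 × 11800 km × (5590/1000)^(1/3)
    = 26400 km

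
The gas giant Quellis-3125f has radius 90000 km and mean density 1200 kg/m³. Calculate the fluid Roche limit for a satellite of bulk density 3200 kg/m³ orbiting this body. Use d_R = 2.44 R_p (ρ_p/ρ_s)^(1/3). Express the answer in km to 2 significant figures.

1.6 × 10⁵ km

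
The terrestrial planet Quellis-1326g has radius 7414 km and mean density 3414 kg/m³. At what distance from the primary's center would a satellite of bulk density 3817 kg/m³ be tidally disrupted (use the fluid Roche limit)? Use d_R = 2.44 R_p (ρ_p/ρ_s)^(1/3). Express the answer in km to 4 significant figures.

17430 km

d_R = 2.44 × 7414 km × (3414/3817)^(1/3)
    = 17430 km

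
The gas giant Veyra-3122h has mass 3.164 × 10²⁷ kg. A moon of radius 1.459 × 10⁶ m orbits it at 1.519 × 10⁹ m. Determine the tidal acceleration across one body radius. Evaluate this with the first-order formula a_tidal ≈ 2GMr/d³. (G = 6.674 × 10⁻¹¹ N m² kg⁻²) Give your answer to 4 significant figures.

1.758 × 10⁻⁴ m/s²

Δa = 2GMr/d³
   = 2 × (6.674 × 10⁻¹¹) × (3.164 × 10²⁷) × (1.459 × 10⁶) / (1.519 × 10⁹)³
   = 1.758 × 10⁻⁴ m/s²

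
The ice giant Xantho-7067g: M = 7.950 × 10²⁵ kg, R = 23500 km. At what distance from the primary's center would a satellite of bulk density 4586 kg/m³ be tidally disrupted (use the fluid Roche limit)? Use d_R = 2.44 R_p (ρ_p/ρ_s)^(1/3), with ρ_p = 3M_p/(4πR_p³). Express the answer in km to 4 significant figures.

39170 km

ρ_p = 3M_p/(4πR_p³) = 3 × (7.950 × 10²⁵) / (4π × (2.350 × 10⁷ m)³) = 1462 kg/m³
d_R = 2.44 × 23500 km × (1462/4586)^(1/3)
    = 39170 km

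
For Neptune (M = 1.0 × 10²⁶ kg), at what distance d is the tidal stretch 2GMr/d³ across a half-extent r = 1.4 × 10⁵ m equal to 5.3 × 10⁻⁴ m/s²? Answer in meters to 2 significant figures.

2GMr/d³ = a_tidal  ⇒  d = (2GMr / a_tidal)^(1/3)
d = (2 × 6.674×10⁻¹¹ × (1.0 × 10²⁶) × (1.4 × 10⁵) / (5.3 × 10⁻⁴))^(1/3)
  = 1.5 × 10⁸ m

1.5 × 10⁸ m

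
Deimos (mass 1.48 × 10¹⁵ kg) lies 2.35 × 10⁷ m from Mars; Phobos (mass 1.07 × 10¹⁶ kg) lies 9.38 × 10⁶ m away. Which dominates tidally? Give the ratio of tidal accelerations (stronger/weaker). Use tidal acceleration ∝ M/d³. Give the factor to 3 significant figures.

Phobos, by a factor of ≈ 114

Tidal acceleration ∝ M/d³, so compare M/d³ for each.
Deimos: (1.48 × 10¹⁵) / (2.35 × 10⁷)³ = 1.140 × 10⁻⁷
Phobos: (1.07 × 10¹⁶) / (9.38 × 10⁶)³ = 1.297 × 10⁻⁵
Ratio (larger/smaller) = 114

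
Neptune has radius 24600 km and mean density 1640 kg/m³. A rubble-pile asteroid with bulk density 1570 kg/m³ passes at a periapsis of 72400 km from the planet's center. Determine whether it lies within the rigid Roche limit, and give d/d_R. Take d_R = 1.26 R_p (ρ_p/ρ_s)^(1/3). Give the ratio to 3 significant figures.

outside; d/d_R ≈ 2.30

d_R = 1.26 × (24600 km) × (1640/1570)^(1/3) = 31450 km
d/d_R = (72400) / (31450) = 2.30
Since d/d_R > 1, the body is outside the Roche limit.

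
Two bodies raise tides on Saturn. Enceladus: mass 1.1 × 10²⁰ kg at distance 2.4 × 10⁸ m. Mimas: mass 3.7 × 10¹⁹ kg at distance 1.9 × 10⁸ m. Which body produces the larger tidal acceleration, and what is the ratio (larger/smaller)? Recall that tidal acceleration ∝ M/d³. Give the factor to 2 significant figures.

Enceladus, by a factor of ≈ 1.5

Compare M/d³ for the two perturbers:
Enceladus: (1.1 × 10²⁰) / (2.4 × 10⁸)³ = 7.957 × 10⁻⁶
Mimas: (3.7 × 10¹⁹) / (1.9 × 10⁸)³ = 5.394 × 10⁻⁶
Ratio (larger/smaller) = 1.5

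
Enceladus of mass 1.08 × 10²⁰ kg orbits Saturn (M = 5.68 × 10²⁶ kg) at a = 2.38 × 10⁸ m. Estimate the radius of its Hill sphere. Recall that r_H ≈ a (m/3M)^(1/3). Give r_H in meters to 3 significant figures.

r_H ≈ a (m/3M)^(1/3)
    = (2.38 × 10⁸) × (1.08 × 10²⁰ / (3 × 5.68 × 10²⁶))^(1/3)
    = 9.49 × 10⁵ m

9.49 × 10⁵ m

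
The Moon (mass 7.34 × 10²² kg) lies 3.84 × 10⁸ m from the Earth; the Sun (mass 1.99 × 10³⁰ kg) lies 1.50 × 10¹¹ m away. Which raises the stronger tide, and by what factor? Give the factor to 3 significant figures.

The Moon, by a factor of ≈ 2.20

The tide-raising term goes as M/d³ (the gradient of a 1/d² field).
The Moon: (7.34 × 10²²) / (3.84 × 10⁸)³ = 1.296 × 10⁻³
The Sun: (1.99 × 10³⁰) / (1.50 × 10¹¹)³ = 5.896 × 10⁻⁴
Ratio (larger/smaller) = 2.20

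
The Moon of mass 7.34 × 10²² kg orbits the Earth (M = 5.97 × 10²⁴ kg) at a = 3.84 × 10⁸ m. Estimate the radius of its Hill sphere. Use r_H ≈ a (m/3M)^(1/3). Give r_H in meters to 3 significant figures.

r_H ≈ a (m/3M)^(1/3)
    = (3.84 × 10⁸) × (7.34 × 10²² / (3 × 5.97 × 10²⁴))^(1/3)
    = 6.15 × 10⁷ m

6.15 × 10⁷ m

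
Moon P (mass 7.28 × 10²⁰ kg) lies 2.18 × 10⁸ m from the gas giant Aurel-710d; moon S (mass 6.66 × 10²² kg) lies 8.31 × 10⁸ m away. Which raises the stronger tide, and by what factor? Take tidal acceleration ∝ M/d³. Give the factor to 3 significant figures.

Moon S, by a factor of ≈ 1.65

Tidal acceleration ∝ M/d³, so compare M/d³ for each.
Moon P: (7.28 × 10²⁰) / (2.18 × 10⁸)³ = 7.027 × 10⁻⁵
Moon S: (6.66 × 10²²) / (8.31 × 10⁸)³ = 1.161 × 10⁻⁴
Ratio (larger/smaller) = 1.65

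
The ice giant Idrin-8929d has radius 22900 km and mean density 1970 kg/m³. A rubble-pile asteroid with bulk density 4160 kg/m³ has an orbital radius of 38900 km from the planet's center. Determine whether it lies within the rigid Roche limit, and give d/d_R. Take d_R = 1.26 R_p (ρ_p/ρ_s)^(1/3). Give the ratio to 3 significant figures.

d_R = 1.26 × (22900 km) × (1970/4160)^(1/3) = 22490 km
d/d_R = (38900) / (22490) = 1.73
Since d/d_R > 1, the body is outside the Roche limit.

outside; d/d_R ≈ 1.73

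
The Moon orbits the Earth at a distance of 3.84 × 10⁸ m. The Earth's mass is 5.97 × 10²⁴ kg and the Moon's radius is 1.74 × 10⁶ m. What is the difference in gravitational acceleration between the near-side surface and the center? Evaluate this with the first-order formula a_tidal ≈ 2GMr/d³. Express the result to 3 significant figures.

2.45 × 10⁻⁵ m/s²

a_tidal = 2GMr/d³
        = 2 × (6.674 × 10⁻¹¹) × (5.97 × 10²⁴) × (1.74 × 10⁶) / (3.84 × 10⁸)³
        = 2.45 × 10⁻⁵ m/s²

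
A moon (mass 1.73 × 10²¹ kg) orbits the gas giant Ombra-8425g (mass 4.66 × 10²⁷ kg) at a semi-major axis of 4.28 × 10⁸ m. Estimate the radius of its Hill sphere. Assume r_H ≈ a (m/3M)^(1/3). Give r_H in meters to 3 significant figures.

r_H ≈ a (m/3M)^(1/3)
    = (4.28 × 10⁸) × (1.73 × 10²¹ / (3 × 4.66 × 10²⁷))^(1/3)
    = 2.13 × 10⁶ m

2.13 × 10⁶ m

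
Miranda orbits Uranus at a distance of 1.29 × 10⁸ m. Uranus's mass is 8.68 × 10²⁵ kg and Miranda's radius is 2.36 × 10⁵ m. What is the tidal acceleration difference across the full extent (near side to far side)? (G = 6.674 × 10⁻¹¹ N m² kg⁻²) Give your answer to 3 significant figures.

2.55 × 10⁻³ m/s²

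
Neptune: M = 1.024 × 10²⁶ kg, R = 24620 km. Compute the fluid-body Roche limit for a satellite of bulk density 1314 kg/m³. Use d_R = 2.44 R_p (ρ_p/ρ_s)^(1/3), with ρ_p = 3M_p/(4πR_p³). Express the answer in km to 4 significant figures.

64650 km

ρ_p = 3M_p/(4πR_p³) = 3 × (1.024 × 10²⁶) / (4π × (2.462 × 10⁷ m)³) = 1638 kg/m³
d_R = 2.44 × 24620 km × (1638/1314)^(1/3)
    = 64650 km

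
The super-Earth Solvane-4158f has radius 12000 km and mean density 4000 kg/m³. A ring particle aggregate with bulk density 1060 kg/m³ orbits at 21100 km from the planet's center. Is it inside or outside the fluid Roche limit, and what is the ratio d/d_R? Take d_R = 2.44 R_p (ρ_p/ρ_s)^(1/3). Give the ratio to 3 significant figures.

d_R = 2.44 × (12000 km) × (4000/1060)^(1/3) = 45590 km
d/d_R = (21100) / (45590) = 0.463
Since d/d_R < 1, the body is inside the Roche limit.

inside; d/d_R ≈ 0.463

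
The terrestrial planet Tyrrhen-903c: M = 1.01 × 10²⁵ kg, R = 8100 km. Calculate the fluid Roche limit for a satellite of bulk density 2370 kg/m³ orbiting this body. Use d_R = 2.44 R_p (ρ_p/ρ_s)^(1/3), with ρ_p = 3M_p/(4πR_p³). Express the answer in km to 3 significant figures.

ρ_p = 3M_p/(4πR_p³) = 3 × (1.01 × 10²⁵) / (4π × (8.10 × 10⁶ m)³) = 4540 kg/m³
d_R = 2.44 × 8100 km × (4540/2370)^(1/3)
    = 24500 km

24500 km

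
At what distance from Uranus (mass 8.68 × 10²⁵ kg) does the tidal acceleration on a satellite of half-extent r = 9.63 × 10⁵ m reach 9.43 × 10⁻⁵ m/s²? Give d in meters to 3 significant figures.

2GMr/d³ = a_tidal  ⇒  d = (2GMr / a_tidal)^(1/3)
d = (2 × 6.674×10⁻¹¹ × (8.68 × 10²⁵) × (9.63 × 10⁵) / (9.43 × 10⁻⁵))^(1/3)
  = 4.91 × 10⁸ m

4.91 × 10⁸ m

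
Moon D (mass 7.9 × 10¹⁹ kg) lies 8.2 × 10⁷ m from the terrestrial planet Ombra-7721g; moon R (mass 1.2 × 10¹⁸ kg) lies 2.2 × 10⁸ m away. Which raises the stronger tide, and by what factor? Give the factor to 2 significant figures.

Tidal acceleration ∝ M/d³, so compare M/d³ for each.
Moon D: (7.9 × 10¹⁹) / (8.2 × 10⁷)³ = 1.433 × 10⁻⁴
Moon R: (1.2 × 10¹⁸) / (2.2 × 10⁸)³ = 1.127 × 10⁻⁷
Ratio (larger/smaller) = 1300

Moon D, by a factor of ≈ 1300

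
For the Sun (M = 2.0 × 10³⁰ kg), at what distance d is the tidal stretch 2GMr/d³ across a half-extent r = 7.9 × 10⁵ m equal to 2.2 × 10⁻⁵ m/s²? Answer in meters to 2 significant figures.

2.1 × 10¹⁰ m

2GMr/d³ = a_tidal  ⇒  d = (2GMr / a_tidal)^(1/3)
d = (2 × 6.674×10⁻¹¹ × (2.0 × 10³⁰) × (7.9 × 10⁵) / (2.2 × 10⁻⁵))^(1/3)
  = 2.1 × 10¹⁰ m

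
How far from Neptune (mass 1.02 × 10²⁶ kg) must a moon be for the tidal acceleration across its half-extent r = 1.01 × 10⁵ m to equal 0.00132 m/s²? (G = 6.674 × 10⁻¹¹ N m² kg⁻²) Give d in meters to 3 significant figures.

2GMr/d³ = a_tidal  ⇒  d = (2GMr / a_tidal)^(1/3)
d = (2 × 6.674×10⁻¹¹ × (1.02 × 10²⁶) × (1.01 × 10⁵) / (0.00132))^(1/3)
  = 1.01 × 10⁸ m

1.01 × 10⁸ m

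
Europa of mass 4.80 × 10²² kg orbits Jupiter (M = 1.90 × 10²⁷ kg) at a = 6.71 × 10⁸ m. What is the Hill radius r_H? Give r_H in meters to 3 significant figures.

1.37 × 10⁷ m

r_H ≈ a (m/3M)^(1/3)
    = (6.71 × 10⁸) × (4.80 × 10²² / (3 × 1.90 × 10²⁷))^(1/3)
    = 1.37 × 10⁷ m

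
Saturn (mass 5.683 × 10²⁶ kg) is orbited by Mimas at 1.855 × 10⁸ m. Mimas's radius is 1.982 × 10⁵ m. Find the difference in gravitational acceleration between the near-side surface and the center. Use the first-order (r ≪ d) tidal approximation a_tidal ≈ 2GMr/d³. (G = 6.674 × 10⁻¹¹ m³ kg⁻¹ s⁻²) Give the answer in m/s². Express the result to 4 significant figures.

2.355 × 10⁻³ m/s²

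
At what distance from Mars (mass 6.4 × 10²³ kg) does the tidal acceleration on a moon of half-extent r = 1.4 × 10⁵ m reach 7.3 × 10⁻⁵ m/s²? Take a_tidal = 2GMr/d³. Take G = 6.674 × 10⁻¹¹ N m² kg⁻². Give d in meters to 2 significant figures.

2GMr/d³ = a_tidal  ⇒  d = (2GMr / a_tidal)^(1/3)
d = (2 × 6.674×10⁻¹¹ × (6.4 × 10²³) × (1.4 × 10⁵) / (7.3 × 10⁻⁵))^(1/3)
  = 5.5 × 10⁷ m

5.5 × 10⁷ m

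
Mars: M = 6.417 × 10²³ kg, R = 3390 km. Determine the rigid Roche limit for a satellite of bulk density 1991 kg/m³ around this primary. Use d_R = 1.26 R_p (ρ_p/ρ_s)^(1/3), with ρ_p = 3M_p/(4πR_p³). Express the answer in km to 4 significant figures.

ρ_p = 3M_p/(4πR_p³) = 3 × (6.417 × 10²³) / (4π × (3.390 × 10⁶ m)³) = 3932 kg/m³
d_R = 1.26 × 3390 km × (3932/1991)^(1/3)
    = 5359 km

5359 km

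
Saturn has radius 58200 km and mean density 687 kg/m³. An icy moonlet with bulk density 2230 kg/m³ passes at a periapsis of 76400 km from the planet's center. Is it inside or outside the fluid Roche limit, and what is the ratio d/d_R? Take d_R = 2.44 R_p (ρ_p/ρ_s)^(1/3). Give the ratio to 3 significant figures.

inside; d/d_R ≈ 0.797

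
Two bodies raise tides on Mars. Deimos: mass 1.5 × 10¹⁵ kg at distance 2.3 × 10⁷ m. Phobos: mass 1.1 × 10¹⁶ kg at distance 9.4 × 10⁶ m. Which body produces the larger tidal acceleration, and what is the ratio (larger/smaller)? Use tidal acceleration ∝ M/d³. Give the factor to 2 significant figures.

Tidal acceleration ∝ M/d³, so compare M/d³ for each.
Deimos: (1.5 × 10¹⁵) / (2.3 × 10⁷)³ = 1.233 × 10⁻⁷
Phobos: (1.1 × 10¹⁶) / (9.4 × 10⁶)³ = 1.324 × 10⁻⁵
Ratio (larger/smaller) = 110

Phobos, by a factor of ≈ 110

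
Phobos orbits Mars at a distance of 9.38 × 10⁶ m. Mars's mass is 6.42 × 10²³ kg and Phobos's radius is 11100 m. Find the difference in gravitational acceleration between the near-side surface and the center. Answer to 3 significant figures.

1.15 × 10⁻³ m/s²

Δa = 2GMr/d³
   = 2 × (6.674 × 10⁻¹¹) × (6.42 × 10²³) × (11100) / (9.38 × 10⁶)³
   = 1.15 × 10⁻³ m/s²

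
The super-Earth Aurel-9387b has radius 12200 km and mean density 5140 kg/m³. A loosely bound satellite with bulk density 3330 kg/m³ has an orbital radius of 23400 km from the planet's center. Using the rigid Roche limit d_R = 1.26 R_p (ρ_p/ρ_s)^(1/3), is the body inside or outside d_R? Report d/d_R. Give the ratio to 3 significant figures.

outside; d/d_R ≈ 1.32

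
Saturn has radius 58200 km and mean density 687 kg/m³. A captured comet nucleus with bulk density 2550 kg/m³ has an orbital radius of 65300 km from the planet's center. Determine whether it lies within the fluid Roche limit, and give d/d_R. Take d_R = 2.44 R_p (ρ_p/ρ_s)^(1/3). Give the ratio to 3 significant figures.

d_R = 2.44 × (58200 km) × (687/2550)^(1/3) = 91720 km
d/d_R = (65300) / (91720) = 0.712
Since d/d_R < 1, the body is inside the Roche limit.

inside; d/d_R ≈ 0.712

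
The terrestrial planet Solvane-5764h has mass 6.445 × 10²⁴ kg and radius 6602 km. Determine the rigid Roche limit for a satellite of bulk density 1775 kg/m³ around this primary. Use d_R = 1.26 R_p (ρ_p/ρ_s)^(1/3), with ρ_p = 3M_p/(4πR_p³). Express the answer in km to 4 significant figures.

12010 km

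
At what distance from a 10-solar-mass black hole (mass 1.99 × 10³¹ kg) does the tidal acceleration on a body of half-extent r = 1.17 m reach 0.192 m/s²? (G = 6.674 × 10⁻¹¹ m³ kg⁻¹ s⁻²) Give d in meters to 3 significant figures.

2.53 × 10⁷ m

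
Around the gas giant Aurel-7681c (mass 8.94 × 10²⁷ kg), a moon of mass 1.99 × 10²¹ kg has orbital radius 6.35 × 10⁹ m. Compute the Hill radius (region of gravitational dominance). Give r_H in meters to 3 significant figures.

2.67 × 10⁷ m

r_H ≈ a (m/3M)^(1/3)
    = (6.35 × 10⁹) × (1.99 × 10²¹ / (3 × 8.94 × 10²⁷))^(1/3)
    = 2.67 × 10⁷ m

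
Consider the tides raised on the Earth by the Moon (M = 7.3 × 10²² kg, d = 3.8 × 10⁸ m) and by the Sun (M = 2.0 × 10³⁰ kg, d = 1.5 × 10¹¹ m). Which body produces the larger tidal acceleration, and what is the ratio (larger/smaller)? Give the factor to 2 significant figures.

Compare M/d³ for the two perturbers:
The Moon: (7.3 × 10²²) / (3.8 × 10⁸)³ = 1.330 × 10⁻³
The Sun: (2.0 × 10³⁰) / (1.5 × 10¹¹)³ = 5.926 × 10⁻⁴
Ratio (larger/smaller) = 2.2

The Moon, by a factor of ≈ 2.2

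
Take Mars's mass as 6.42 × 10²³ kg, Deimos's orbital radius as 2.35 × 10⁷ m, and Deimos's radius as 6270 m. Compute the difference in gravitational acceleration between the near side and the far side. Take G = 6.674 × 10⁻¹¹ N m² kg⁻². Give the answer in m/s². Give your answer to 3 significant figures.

Δg = 4GMr/d³
   = 4 × (6.674 × 10⁻¹¹) × (6.42 × 10²³) × (6270) / (2.35 × 10⁷)³
   = 8.28 × 10⁻⁵ m/s²

8.28 × 10⁻⁵ m/s²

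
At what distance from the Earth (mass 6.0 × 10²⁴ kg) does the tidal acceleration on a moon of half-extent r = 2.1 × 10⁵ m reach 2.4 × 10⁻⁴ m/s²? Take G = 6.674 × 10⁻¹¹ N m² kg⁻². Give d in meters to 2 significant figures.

2GMr/d³ = a_tidal  ⇒  d = (2GMr / a_tidal)^(1/3)
d = (2 × 6.674×10⁻¹¹ × (6.0 × 10²⁴) × (2.1 × 10⁵) / (2.4 × 10⁻⁴))^(1/3)
  = 8.9 × 10⁷ m

8.9 × 10⁷ m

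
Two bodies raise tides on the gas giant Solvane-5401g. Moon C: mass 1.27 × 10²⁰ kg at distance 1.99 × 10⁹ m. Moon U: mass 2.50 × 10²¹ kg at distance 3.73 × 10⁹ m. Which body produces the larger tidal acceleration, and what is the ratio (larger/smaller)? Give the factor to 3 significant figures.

Moon U, by a factor of ≈ 2.99

The tide-raising term goes as M/d³ (the gradient of a 1/d² field).
Moon C: (1.27 × 10²⁰) / (1.99 × 10⁹)³ = 1.612 × 10⁻⁸
Moon U: (2.50 × 10²¹) / (3.73 × 10⁹)³ = 4.817 × 10⁻⁸
Ratio (larger/smaller) = 2.99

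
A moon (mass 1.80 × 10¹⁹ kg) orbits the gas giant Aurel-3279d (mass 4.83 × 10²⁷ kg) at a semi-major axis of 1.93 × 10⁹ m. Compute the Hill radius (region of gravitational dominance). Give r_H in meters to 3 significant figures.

2.07 × 10⁶ m

r_H ≈ a (m/3M)^(1/3)
    = (1.93 × 10⁹) × (1.80 × 10¹⁹ / (3 × 4.83 × 10²⁷))^(1/3)
    = 2.07 × 10⁶ m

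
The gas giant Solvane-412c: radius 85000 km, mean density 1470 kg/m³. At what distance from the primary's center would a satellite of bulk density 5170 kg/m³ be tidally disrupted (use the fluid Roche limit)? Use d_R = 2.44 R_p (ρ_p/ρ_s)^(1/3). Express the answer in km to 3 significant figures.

d_R = 2.44 × 85000 km × (1470/5170)^(1/3)
    = 1.36 × 10⁵ km

1.36 × 10⁵ km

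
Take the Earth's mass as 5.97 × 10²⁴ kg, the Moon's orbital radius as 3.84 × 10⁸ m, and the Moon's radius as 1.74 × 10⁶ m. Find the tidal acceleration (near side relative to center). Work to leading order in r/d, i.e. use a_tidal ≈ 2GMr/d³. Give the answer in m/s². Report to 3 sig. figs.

2.45 × 10⁻⁵ m/s²

Δg = 2GMr/d³
   = 2 × (6.674 × 10⁻¹¹) × (5.97 × 10²⁴) × (1.74 × 10⁶) / (3.84 × 10⁸)³
   = 2.45 × 10⁻⁵ m/s²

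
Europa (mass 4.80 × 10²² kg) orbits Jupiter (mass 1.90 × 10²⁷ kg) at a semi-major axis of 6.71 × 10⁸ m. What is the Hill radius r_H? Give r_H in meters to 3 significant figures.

r_H ≈ a (m/3M)^(1/3)
    = (6.71 × 10⁸) × (4.80 × 10²² / (3 × 1.90 × 10²⁷))^(1/3)
    = 1.37 × 10⁷ m

1.37 × 10⁷ m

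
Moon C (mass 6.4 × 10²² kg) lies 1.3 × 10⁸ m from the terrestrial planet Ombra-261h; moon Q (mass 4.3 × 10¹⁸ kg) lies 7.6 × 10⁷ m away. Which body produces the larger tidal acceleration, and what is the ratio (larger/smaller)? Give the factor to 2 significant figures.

The tide-raising term goes as M/d³ (the gradient of a 1/d² field).
Moon C: (6.4 × 10²²) / (1.3 × 10⁸)³ = 2.913 × 10⁻²
Moon Q: (4.3 × 10¹⁸) / (7.6 × 10⁷)³ = 9.796 × 10⁻⁶
Ratio (larger/smaller) = 3000

Moon C, by a factor of ≈ 3000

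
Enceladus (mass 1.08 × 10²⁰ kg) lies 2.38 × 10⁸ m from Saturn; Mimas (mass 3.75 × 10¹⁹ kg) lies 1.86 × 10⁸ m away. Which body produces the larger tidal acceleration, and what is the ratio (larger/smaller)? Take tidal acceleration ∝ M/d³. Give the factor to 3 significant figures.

Tidal stretch scales as M/d³; compute that for each body.
Enceladus: (1.08 × 10²⁰) / (2.38 × 10⁸)³ = 8.011 × 10⁻⁶
Mimas: (3.75 × 10¹⁹) / (1.86 × 10⁸)³ = 5.828 × 10⁻⁶
Ratio (larger/smaller) = 1.37

Enceladus, by a factor of ≈ 1.37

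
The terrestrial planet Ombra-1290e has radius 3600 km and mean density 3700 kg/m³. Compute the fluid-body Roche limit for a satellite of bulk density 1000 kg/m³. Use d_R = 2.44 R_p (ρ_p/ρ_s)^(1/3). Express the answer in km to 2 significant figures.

14000 km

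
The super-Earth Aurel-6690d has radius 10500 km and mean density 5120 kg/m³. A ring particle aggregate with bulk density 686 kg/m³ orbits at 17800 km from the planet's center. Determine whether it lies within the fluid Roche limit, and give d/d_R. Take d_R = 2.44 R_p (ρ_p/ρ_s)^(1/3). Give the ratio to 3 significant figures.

inside; d/d_R ≈ 0.356

d_R = 2.44 × (10500 km) × (5120/686)^(1/3) = 50070 km
d/d_R = (17800) / (50070) = 0.356
Since d/d_R < 1, the body is inside the Roche limit.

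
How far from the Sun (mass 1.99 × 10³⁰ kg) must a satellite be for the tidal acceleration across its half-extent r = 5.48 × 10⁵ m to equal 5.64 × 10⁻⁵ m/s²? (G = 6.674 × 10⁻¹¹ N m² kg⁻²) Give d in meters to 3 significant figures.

2GMr/d³ = a_tidal  ⇒  d = (2GMr / a_tidal)^(1/3)
d = (2 × 6.674×10⁻¹¹ × (1.99 × 10³⁰) × (5.48 × 10⁵) / (5.64 × 10⁻⁵))^(1/3)
  = 1.37 × 10¹⁰ m

1.37 × 10¹⁰ m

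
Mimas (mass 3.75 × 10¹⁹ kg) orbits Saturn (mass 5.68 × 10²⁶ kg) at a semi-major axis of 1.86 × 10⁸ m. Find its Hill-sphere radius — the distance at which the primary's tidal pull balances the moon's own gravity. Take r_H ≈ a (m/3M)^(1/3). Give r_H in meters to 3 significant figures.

r_H ≈ a (m/3M)^(1/3)
    = (1.86 × 10⁸) × (3.75 × 10¹⁹ / (3 × 5.68 × 10²⁶))^(1/3)
    = 5.21 × 10⁵ m

5.21 × 10⁵ m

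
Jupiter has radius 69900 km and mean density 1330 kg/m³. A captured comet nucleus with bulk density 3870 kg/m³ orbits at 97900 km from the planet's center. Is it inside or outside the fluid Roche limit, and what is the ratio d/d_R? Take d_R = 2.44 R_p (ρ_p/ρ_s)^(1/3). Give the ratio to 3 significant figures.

inside; d/d_R ≈ 0.819

d_R = 2.44 × (69900 km) × (1330/3870)^(1/3) = 1.195 × 10⁵ km
d/d_R = (97900) / (1.195 × 10⁵) = 0.819
Since d/d_R < 1, the body is inside the Roche limit.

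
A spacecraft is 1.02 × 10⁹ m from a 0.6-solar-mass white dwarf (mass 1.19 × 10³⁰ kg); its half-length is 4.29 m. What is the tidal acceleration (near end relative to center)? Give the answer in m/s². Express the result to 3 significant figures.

6.42 × 10⁻⁷ m/s²

Differencing GM/(d−r)² and GM/d² to first order in r/d gives 2GMr/d³.
Δg = 2GMr/d³
   = 2 × (6.674 × 10⁻¹¹) × (1.19 × 10³⁰) × (4.29) / (1.02 × 10⁹)³
   = 6.42 × 10⁻⁷ m/s²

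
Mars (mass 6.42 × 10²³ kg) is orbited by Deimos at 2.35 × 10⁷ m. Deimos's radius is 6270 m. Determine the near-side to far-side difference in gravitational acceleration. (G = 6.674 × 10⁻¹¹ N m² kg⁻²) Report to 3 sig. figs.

Δa = 4GMr/d³
   = 4 × (6.674 × 10⁻¹¹) × (6.42 × 10²³) × (6270) / (2.35 × 10⁷)³
   = 8.28 × 10⁻⁵ m/s²

8.28 × 10⁻⁵ m/s²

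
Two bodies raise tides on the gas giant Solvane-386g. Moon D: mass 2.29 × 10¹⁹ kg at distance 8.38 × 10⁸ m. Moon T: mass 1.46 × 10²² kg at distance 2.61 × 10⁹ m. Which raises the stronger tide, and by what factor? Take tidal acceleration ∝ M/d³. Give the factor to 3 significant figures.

Tidal stretch scales as M/d³; compute that for each body.
Moon D: (2.29 × 10¹⁹) / (8.38 × 10⁸)³ = 3.891 × 10⁻⁸
Moon T: (1.46 × 10²²) / (2.61 × 10⁹)³ = 8.212 × 10⁻⁷
Ratio (larger/smaller) = 21.1

Moon T, by a factor of ≈ 21.1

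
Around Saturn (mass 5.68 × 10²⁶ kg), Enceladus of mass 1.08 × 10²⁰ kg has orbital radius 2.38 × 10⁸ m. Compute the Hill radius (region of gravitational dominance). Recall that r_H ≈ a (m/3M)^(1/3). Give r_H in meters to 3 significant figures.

9.49 × 10⁵ m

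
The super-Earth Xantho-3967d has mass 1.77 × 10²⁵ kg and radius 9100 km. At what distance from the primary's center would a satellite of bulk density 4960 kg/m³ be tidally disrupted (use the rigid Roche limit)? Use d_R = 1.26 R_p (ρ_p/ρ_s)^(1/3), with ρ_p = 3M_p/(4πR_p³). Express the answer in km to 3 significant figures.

11900 km

ρ_p = 3M_p/(4πR_p³) = 3 × (1.77 × 10²⁵) / (4π × (9.10 × 10⁶ m)³) = 5610 kg/m³
d_R = 1.26 × 9100 km × (5610/4960)^(1/3)
    = 11900 km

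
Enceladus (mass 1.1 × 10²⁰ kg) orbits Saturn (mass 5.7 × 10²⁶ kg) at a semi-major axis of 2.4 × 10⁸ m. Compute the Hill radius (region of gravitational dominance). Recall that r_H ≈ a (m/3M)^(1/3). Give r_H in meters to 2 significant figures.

9.6 × 10⁵ m

r_H ≈ a (m/3M)^(1/3)
    = (2.4 × 10⁸) × (1.1 × 10²⁰ / (3 × 5.7 × 10²⁶))^(1/3)
    = 9.6 × 10⁵ m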